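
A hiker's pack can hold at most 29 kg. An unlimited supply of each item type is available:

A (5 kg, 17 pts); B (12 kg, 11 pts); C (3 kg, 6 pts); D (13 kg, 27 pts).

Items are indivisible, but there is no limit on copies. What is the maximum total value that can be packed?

Best value-per-unit is A at 17/5; filling with it alone gives 5×17 = 85.
Optimal mix: 5×A + 1×C → weight 28, value 91.

91 pts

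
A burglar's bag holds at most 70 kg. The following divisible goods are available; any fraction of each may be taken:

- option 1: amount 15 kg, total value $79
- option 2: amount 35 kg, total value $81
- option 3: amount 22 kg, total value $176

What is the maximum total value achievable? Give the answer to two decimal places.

331.37

Take in order of value per unit:
- option 3 (176/22 per unit): all 22 → value 176, running total 176.00
- option 1 (79/15 per unit): all 15 → value 79, running total 255.00
- option 2 (81/35 per unit): 33 of 35 → value 33×81/35 = 76.3714, running total 331.37
Total 331.37.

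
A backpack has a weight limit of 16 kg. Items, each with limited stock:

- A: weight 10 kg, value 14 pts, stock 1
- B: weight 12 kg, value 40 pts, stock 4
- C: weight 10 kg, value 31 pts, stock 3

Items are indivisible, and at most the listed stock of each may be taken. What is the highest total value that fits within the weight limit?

40 pts

Best selections within weight 16 and stock limits:
- 1×B: weight 12, value 40
- 1×C: weight 10, value 31
Best: 40 pts.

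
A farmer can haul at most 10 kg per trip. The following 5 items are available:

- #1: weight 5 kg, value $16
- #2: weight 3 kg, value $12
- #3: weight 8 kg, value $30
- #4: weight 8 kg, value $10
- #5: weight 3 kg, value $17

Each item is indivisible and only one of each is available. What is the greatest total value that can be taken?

$33

Check high-value combinations within 10 kg:
- #1+#5: weight 5+3=8, value 16+17=33
- #3: weight 8, value 30
- #2+#5: weight 3+3=6, value 12+17=29
- #1+#2: weight 5+3=8, value 16+12=28
Best: $33.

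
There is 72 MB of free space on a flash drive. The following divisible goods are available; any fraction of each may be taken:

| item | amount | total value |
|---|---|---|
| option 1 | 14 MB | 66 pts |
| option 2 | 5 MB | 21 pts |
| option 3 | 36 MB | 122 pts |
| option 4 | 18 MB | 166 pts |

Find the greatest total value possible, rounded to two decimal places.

Take in order of value per unit:
- option 4 (166/18 per unit): all 18 → value 166, running total 166.00
- option 1 (66/14 per unit): all 14 → value 66, running total 232.00
- option 2 (21/5 per unit): all 5 → value 21, running total 253.00
- option 3 (122/36 per unit): 35 of 36 → value 35×122/36 = 118.6111, running total 371.61
Total 371.61.

371.61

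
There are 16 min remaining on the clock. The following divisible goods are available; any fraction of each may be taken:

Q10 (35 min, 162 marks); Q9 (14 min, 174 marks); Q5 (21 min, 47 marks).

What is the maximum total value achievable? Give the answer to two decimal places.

Take in order of value per unit:
- Q9 (174/14 per unit): all 14 → value 174, running total 174.00
- Q10 (162/35 per unit): 2 of 35 → value 2×162/35 = 9.2571, running total 183.26
Total 183.26.

183.26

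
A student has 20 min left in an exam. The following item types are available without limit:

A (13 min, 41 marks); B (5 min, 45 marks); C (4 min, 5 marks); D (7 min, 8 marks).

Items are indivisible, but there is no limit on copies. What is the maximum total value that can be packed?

180 marks

Best value-per-unit is B at 45/5, and filling with it alone uses time 4×5=20. No mix of the others beats 4×45 = 180.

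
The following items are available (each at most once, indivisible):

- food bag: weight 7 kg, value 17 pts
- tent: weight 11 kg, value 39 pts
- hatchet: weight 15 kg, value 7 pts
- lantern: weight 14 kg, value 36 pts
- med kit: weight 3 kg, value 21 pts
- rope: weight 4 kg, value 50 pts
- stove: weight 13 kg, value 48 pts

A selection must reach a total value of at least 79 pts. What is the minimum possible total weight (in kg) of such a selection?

Subsets with value ≥ 79, sorted by total weight:
- food bag+med kit+rope: weight 14, value 88
- tent+rope: weight 15, value 89
- rope+stove: weight 17, value 98
- tent+med kit+rope: weight 18, value 110
Minimum weight: 14 kg.

14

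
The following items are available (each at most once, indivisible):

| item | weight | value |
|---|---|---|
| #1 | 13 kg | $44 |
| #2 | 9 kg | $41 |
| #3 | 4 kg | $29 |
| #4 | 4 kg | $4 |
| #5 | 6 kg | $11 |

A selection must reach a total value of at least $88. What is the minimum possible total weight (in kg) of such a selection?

26

Subsets with value ≥ 88, sorted by total weight:
- #1+#2+#3: weight 26, value 114
- #1+#2+#4: weight 26, value 89
- #1+#3+#4+#5: weight 27, value 88
- #1+#2+#5: weight 28, value 96
Minimum weight: 26 kg.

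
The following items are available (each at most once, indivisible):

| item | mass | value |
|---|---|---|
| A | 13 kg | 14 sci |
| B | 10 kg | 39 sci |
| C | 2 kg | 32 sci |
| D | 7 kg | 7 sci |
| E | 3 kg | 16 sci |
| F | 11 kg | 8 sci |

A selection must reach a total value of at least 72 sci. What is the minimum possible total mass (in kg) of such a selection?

Subsets with value ≥ 72, sorted by total mass:
- B+C+E: mass 15, value 87
- B+C+D: mass 19, value 78
- B+C+D+E: mass 22, value 94
- B+C+F: mass 23, value 79
Minimum mass: 15 kg.

15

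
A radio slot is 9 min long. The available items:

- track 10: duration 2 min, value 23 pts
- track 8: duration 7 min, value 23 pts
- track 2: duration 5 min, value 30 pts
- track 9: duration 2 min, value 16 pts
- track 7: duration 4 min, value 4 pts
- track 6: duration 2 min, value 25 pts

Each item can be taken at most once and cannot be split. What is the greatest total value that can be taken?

78 pts

Check high-value combinations within 9 min:
- track 10+track 2+track 6: duration 2+5+2=9, value 23+30+25=78
- track 2+track 9+track 6: duration 5+2+2=9, value 30+16+25=71
- track 10+track 2+track 9: duration 2+5+2=9, value 23+30+16=69
Best: 78 pts.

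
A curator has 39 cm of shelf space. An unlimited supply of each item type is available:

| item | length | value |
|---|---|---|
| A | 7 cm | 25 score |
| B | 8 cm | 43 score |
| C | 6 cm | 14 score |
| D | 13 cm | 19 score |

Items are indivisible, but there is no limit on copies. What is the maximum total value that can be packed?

Best value-per-unit is B at 43/8; filling with it alone gives 4×43 = 172.
Optimal mix: 1×A + 4×B → length 39, value 197.

197 score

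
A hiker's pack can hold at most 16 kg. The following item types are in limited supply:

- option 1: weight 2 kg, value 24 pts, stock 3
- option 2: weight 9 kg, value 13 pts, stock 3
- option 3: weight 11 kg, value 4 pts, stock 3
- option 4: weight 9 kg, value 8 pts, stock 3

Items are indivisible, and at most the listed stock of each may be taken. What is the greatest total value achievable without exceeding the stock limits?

85 pts

Best selections within weight 16 and stock limits:
- 3×option 1 + 1×option 2: weight 15, value 85
- 3×option 1 + 1×option 4: weight 15, value 80
- 3×option 1: weight 6, value 72
- 2×option 1 + 1×option 2: weight 13, value 61
Best: 85 pts.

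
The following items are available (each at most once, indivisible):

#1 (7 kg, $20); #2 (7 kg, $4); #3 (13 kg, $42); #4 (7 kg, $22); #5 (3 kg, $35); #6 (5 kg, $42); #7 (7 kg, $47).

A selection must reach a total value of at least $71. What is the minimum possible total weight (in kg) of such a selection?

8

Subsets with value ≥ 71, sorted by total weight:
- #5+#6: weight 8, value 77
- #5+#7: weight 10, value 82
- #6+#7: weight 12, value 89
Minimum weight: 8 kg.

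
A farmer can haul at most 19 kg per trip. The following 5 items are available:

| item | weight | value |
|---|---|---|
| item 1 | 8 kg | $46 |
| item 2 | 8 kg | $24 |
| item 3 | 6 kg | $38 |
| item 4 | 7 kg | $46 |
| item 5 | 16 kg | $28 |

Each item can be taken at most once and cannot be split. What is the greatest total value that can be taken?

$92

Check high-value combinations within 19 kg:
- item 1+item 4: weight 8+7=15, value 46+46=92
- item 3+item 4: weight 6+7=13, value 38+46=84
- item 1+item 3: weight 8+6=14, value 46+38=84
- item 2+item 4: weight 8+7=15, value 24+46=70
Best: $92.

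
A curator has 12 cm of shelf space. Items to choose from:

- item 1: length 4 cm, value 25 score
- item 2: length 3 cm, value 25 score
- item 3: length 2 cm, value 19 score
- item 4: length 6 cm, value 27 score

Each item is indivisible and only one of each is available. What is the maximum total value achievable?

Check high-value combinations within 12 cm:
- item 2+item 3+item 4: length 3+2+6=11, value 25+19+27=71
- item 1+item 3+item 4: length 4+2+6=12, value 25+19+27=71
- item 1+item 2+item 3: length 4+3+2=9, value 25+25+19=69
- item 2+item 4: length 3+6=9, value 25+27=52
Best: 71 score.

71 score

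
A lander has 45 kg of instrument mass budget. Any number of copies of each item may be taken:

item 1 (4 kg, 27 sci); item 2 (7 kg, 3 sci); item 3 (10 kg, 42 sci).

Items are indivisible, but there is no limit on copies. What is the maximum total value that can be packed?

297 sci

Best value-per-unit is item 1 at 27/4, and filling with it alone uses mass 11×4=44. No mix of the others beats 11×27 = 297.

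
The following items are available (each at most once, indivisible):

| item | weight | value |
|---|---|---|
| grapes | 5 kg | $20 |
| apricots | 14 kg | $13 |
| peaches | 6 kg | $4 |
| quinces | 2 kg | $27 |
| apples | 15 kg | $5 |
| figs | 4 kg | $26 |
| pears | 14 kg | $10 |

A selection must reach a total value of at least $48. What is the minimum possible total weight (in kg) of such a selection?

6

Subsets with value ≥ 48, sorted by total weight:
- quinces+figs: weight 6, value 53
- grapes+quinces+figs: weight 11, value 73
- peaches+quinces+figs: weight 12, value 57
- grapes+peaches+quinces: weight 13, value 51
Minimum weight: 6 kg.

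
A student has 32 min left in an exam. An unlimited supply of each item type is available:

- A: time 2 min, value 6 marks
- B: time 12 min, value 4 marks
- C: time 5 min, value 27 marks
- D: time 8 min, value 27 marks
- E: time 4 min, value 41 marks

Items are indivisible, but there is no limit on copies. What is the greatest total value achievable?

328 marks

Best value-per-unit is E at 41/4, and filling with it alone uses time 8×4=32. No mix of the others beats 8×41 = 328.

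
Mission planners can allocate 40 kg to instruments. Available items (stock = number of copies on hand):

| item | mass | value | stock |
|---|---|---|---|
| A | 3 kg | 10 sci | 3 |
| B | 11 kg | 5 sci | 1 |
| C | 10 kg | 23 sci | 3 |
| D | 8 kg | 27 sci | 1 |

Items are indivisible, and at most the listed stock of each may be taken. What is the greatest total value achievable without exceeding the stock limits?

Top feasible selections:
- 3×A + 2×C + 1×D: mass 37, value 103
- 3×A + 3×C: mass 39, value 99
- 3×C + 1×D: mass 38, value 96
Best: 103 sci.

103 sci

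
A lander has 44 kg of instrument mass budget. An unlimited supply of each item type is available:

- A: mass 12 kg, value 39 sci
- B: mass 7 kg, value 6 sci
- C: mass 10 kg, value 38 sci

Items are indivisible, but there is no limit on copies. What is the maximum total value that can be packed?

154 sci

Best value-per-unit is C at 38/10; filling with it alone gives 4×38 = 152.
Optimal mix: 2×A + 2×C → mass 44, value 154.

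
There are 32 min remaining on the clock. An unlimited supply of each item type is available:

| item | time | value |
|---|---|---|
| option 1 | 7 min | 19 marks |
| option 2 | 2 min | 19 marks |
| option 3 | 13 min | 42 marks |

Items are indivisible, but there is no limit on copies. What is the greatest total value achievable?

Best value-per-unit is option 2 at 19/2, and filling with it alone uses time 16×2=32. No mix of the others beats 16×19 = 304.

304 marks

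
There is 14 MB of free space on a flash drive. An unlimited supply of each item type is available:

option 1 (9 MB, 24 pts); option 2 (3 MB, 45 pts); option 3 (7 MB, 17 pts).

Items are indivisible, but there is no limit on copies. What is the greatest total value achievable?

Best value-per-unit is option 2 at 45/3, and filling with it alone uses size 4×3=12. No mix of the others beats 4×45 = 180.

180 pts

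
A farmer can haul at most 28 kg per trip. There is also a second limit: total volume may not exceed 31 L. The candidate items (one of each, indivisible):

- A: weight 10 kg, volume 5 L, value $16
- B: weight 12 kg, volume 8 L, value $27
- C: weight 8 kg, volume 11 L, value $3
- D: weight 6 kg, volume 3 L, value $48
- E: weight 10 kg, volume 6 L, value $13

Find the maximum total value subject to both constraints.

Feasible sets respecting both limits:
- A+B+D: weight 28, volume 16, value 91
- B+D+E: weight 28, volume 17, value 88
- B+C+D: weight 26, volume 22, value 78
- A+D+E: weight 26, volume 14, value 77
Best: $91.

$91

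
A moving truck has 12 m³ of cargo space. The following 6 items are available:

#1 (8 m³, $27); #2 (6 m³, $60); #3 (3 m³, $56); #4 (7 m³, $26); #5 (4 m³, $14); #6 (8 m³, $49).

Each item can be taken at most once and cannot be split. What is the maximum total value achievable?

Check high-value combinations within 12 m³:
- #2+#3: volume 6+3=9, value 60+56=116
- #3+#6: volume 3+8=11, value 56+49=105
- #1+#3: volume 8+3=11, value 27+56=83
Best: $116.

$116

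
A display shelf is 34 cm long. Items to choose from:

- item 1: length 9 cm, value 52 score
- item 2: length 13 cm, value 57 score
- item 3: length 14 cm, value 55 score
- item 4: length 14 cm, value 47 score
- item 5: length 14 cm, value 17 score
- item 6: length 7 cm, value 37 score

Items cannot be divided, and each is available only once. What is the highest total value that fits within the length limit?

149 score

This is a 0/1 knapsack; check combinations near the capacity.
- item 2+item 3+item 6: length 13+14+7=34, value 57+55+37=149
- item 1+item 2+item 6: length 9+13+7=29, value 52+57+37=146
- item 1+item 3+item 6: length 9+14+7=30, value 52+55+37=144
Best: 149 score.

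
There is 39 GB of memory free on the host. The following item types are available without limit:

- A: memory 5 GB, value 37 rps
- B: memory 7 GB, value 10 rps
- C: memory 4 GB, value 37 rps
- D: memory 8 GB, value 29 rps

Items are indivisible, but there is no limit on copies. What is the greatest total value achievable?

333 rps

Best value-per-unit is C at 37/4; filling with it alone gives 9×37 = 333.
Optimal mix: 3×A + 6×C → memory 39, value 333.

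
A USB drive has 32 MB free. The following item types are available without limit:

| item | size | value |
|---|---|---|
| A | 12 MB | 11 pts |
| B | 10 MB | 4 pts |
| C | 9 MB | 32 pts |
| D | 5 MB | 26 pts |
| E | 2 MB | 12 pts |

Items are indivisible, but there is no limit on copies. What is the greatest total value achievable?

Best value-per-unit is E at 12/2, and filling with it alone uses size 16×2=32. No mix of the others beats 16×12 = 192.

192 pts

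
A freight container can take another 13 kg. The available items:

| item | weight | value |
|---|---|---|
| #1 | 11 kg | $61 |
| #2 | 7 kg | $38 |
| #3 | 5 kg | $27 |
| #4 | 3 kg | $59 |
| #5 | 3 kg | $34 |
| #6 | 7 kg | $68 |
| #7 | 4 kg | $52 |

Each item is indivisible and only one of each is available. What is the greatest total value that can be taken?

$161

Check high-value combinations within 13 kg:
- #4+#5+#6: weight 3+3+7=13, value 59+34+68=161
- #4+#5+#7: weight 3+3+4=10, value 59+34+52=145
- #3+#4+#7: weight 5+3+4=12, value 27+59+52=138
- #2+#4+#5: weight 7+3+3=13, value 38+59+34=131
Best: $161.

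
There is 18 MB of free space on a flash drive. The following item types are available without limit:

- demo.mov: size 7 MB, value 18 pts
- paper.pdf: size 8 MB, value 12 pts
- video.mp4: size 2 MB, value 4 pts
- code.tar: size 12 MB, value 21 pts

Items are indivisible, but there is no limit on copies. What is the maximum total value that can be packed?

44 pts

Best value-per-unit is demo.mov at 18/7; filling with it alone gives 2×18 = 36.
Optimal mix: 2×demo.mov + 2×video.mp4 → size 18, value 44.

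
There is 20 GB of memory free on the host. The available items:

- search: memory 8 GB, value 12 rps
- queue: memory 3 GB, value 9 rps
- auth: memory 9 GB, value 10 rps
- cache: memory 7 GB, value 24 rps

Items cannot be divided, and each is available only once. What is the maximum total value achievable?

Check high-value combinations within 20 GB:
- search+queue+cache: memory 8+3+7=18, value 12+9+24=45
- queue+auth+cache: memory 3+9+7=19, value 9+10+24=43
- search+cache: memory 8+7=15, value 12+24=36
- auth+cache: memory 9+7=16, value 10+24=34
Best: 45 rps.

45 rps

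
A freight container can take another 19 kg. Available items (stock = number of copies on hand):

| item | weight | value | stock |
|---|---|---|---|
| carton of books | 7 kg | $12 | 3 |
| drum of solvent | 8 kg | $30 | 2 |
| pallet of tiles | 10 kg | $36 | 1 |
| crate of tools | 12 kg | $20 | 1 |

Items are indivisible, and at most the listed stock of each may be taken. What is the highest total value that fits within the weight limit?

$66

Best selections within weight 19 and stock limits:
- 1×drum of solvent + 1×pallet of tiles: weight 18, value 66
- 2×drum of solvent: weight 16, value 60
Best: $66.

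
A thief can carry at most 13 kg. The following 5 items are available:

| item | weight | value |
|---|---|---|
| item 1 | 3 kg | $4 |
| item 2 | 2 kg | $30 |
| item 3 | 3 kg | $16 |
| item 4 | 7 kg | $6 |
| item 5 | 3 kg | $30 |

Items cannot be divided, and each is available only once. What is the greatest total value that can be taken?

Check high-value combinations within 13 kg:
- item 1+item 2+item 3+item 5: weight 3+2+3+3=11, value 4+30+16+30=80
- item 2+item 3+item 5: weight 2+3+3=8, value 30+16+30=76
- item 2+item 4+item 5: weight 2+7+3=12, value 30+6+30=66
- item 1+item 2+item 5: weight 3+2+3=8, value 4+30+30=64
Best: $80.

$80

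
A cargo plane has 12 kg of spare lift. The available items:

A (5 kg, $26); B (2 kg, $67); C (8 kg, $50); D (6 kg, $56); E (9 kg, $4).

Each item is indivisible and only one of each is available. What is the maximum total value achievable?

Check high-value combinations within 12 kg:
- B+D: weight 2+6=8, value 67+56=123
- B+C: weight 2+8=10, value 67+50=117
- A+B: weight 5+2=7, value 26+67=93
- A+D: weight 5+6=11, value 26+56=82
- B+E: weight 2+9=11, value 67+4=71
Best: $123.

$123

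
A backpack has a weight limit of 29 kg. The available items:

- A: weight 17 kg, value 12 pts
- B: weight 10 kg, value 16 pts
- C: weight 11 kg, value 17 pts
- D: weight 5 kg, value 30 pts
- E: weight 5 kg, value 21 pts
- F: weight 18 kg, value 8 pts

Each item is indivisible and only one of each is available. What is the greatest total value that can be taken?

Check high-value combinations within 29 kg:
- C+D+E: weight 11+5+5=21, value 17+30+21=68
- B+D+E: weight 10+5+5=20, value 16+30+21=67
- B+C+D: weight 10+11+5=26, value 16+17+30=63
- A+D+E: weight 17+5+5=27, value 12+30+21=63
- D+E+F: weight 5+5+18=28, value 30+21+8=59
Best: 68 pts.

68 pts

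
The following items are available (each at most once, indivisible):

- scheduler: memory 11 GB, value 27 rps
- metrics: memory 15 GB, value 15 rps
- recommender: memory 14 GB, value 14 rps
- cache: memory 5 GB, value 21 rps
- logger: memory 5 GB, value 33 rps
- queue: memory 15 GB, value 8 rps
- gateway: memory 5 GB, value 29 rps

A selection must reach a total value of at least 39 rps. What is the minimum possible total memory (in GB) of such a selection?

Subsets with value ≥ 39, sorted by total memory:
- logger+gateway: memory 10, value 62
- cache+logger: memory 10, value 54
- cache+gateway: memory 10, value 50
Minimum memory: 10 GB.

10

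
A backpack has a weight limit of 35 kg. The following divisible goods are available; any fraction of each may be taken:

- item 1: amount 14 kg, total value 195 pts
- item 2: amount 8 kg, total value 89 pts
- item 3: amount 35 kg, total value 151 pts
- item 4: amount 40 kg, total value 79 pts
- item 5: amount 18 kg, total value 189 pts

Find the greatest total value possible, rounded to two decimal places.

Take in order of value per unit:
- item 1 (195/14 per unit): all 14 → value 195, running total 195.00
- item 2 (89/8 per unit): all 8 → value 89, running total 284.00
- item 5 (189/18 per unit): 13 of 18 → value 13×189/18 = 136.5000, running total 420.50
Total 420.50.

420.50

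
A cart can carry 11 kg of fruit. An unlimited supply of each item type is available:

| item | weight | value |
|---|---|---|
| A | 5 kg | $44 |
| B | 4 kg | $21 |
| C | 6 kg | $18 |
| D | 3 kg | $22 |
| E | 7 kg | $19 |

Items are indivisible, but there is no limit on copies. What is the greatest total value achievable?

Best value-per-unit is A at 44/5, and filling with it alone uses weight 2×5=10. No mix of the others beats 2×44 = 88.

$88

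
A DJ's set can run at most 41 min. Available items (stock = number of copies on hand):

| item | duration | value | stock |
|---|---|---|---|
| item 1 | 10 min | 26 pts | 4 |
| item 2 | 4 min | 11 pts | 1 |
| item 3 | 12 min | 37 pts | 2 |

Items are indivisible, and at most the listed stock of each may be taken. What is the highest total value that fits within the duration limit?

Top feasible selections:
- 1×item 1 + 1×item 2 + 2×item 3: duration 38, value 111
- 4×item 1: duration 40, value 104
- 1×item 1 + 2×item 3: duration 34, value 100
- 2×item 1 + 1×item 2 + 1×item 3: duration 36, value 100
Best: 111 pts.

111 pts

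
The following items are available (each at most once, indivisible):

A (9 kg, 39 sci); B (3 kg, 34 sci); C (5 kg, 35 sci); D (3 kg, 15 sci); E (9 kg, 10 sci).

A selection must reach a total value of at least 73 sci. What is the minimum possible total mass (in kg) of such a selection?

Subsets with value ≥ 73, sorted by total mass:
- B+C+D: mass 11, value 84
- A+B: mass 12, value 73
Minimum mass: 11 kg.

11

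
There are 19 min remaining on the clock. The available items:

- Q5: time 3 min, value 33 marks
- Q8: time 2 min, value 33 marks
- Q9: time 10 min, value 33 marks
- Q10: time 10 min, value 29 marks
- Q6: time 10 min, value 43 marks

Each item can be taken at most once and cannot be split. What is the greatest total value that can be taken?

109 marks

This is a 0/1 knapsack; check combinations near the capacity.
- Q5+Q8+Q6: time 3+2+10=15, value 33+33+43=109
- Q5+Q8+Q9: time 3+2+10=15, value 33+33+33=99
- Q5+Q8+Q10: time 3+2+10=15, value 33+33+29=95
- Q8+Q6: time 2+10=12, value 33+43=76
- Q5+Q6: time 3+10=13, value 33+43=76
Best: 109 marks.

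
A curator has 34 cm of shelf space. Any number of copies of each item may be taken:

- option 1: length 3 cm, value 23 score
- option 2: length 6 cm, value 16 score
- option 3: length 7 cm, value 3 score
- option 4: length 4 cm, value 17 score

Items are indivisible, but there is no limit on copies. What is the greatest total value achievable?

Best value-per-unit is option 1 at 23/3, and filling with it alone uses length 11×3=33. No mix of the others beats 11×23 = 253.

253 score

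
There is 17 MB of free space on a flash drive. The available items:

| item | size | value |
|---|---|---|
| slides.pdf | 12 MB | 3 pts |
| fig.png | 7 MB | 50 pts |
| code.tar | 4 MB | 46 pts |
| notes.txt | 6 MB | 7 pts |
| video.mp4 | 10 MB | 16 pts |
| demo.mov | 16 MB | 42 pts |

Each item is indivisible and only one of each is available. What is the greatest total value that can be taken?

Check high-value combinations within 17 MB:
- fig.png+code.tar+notes.txt: size 7+4+6=17, value 50+46+7=103
- fig.png+code.tar: size 7+4=11, value 50+46=96
- fig.png+video.mp4: size 7+10=17, value 50+16=66
- code.tar+video.mp4: size 4+10=14, value 46+16=62
- fig.png+notes.txt: size 7+6=13, value 50+7=57
Best: 103 pts.

103 pts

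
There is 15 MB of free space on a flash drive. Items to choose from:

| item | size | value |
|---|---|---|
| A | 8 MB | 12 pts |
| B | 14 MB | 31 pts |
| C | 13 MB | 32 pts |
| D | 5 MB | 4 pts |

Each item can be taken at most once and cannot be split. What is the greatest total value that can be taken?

32 pts

Check high-value combinations within 15 MB:
- C: size 13, value 32
- B: size 14, value 31
- A+D: size 8+5=13, value 12+4=16
Best: 32 pts.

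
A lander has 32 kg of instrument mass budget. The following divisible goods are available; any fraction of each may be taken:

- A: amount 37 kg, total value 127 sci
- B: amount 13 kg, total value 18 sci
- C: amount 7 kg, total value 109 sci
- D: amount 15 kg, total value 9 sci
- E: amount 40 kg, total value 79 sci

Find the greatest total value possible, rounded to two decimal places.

Take in order of value per unit:
- C (109/7 per unit): all 7 → value 109, running total 109.00
- A (127/37 per unit): 25 of 37 → value 25×127/37 = 85.8108, running total 194.81
Total 194.81.

194.81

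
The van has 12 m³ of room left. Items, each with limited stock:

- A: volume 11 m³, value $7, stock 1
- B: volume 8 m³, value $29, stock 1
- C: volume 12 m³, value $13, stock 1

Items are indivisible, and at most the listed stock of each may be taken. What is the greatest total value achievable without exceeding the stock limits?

$29

Top feasible selections:
- 1×B: volume 8, value 29
- 1×C: volume 12, value 13
- 1×A: volume 11, value 7
Best: $29.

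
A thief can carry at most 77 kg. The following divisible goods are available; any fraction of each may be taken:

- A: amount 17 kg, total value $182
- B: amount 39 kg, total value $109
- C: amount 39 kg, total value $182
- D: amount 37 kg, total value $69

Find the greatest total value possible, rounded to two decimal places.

422.69

Take in order of value per unit:
- A (182/17 per unit): all 17 → value 182, running total 182.00
- C (182/39 per unit): all 39 → value 182, running total 364.00
- B (109/39 per unit): 21 of 39 → value 21×109/39 = 58.6923, running total 422.69
Total 422.69.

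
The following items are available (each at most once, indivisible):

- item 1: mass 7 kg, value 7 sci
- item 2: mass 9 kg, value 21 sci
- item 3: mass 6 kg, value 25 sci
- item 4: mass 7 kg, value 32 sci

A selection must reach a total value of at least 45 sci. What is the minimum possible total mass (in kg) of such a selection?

13

Subsets with value ≥ 45, sorted by total mass:
- item 3+item 4: mass 13, value 57
- item 2+item 3: mass 15, value 46
- item 2+item 4: mass 16, value 53
- item 1+item 3+item 4: mass 20, value 64
Minimum mass: 13 kg.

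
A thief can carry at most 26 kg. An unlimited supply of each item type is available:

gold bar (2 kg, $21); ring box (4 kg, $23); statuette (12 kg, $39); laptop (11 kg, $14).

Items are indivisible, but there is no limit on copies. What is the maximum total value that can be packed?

$273

Best value-per-unit is gold bar at 21/2, and filling with it alone uses weight 13×2=26. No mix of the others beats 13×21 = 273.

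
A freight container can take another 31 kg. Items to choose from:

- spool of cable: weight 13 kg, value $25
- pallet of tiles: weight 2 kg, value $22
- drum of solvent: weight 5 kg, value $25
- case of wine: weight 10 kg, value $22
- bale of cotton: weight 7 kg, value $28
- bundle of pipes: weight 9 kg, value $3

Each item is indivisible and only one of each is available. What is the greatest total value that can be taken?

This is a 0/1 knapsack; check combinations near the capacity.
- spool of cable+pallet of tiles+drum of solvent+bale of cotton: weight 13+2+5+7=27, value 25+22+25+28=100
- pallet of tiles+drum of solvent+case of wine+bale of cotton: weight 2+5+10+7=24, value 22+25+22+28=97
- spool of cable+pallet of tiles+drum of solvent+case of wine: weight 13+2+5+10=30, value 25+22+25+22=94
Best: $100.

$100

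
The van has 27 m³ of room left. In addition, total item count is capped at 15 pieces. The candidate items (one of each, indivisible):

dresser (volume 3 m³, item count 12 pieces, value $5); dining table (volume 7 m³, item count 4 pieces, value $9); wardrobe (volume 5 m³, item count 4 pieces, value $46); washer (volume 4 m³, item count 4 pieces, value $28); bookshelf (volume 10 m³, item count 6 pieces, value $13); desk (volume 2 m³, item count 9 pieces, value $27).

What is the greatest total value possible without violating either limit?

Feasible sets respecting both limits:
- wardrobe+washer+bookshelf: volume 19, item count 14, value 87
- dining table+wardrobe+washer: volume 16, item count 12, value 83
- wardrobe+washer: volume 9, item count 8, value 74
Best: $87.

$87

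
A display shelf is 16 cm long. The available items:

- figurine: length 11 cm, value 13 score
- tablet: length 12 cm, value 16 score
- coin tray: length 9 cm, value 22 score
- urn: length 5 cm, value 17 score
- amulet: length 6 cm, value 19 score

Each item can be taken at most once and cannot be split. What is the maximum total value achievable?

This is a 0/1 knapsack; check combinations near the capacity.
- coin tray+amulet: length 9+6=15, value 22+19=41
- coin tray+urn: length 9+5=14, value 22+17=39
- urn+amulet: length 5+6=11, value 17+19=36
- figurine+urn: length 11+5=16, value 13+17=30
- coin tray: length 9, value 22
Best: 41 score.

41 score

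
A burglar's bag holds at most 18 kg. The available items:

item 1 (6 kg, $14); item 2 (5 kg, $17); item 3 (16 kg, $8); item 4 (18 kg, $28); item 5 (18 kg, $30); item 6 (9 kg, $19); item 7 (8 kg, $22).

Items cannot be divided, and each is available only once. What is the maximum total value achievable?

Check high-value combinations within 18 kg:
- item 6+item 7: weight 9+8=17, value 19+22=41
- item 2+item 7: weight 5+8=13, value 17+22=39
- item 2+item 6: weight 5+9=14, value 17+19=36
- item 1+item 7: weight 6+8=14, value 14+22=36
- item 1+item 6: weight 6+9=15, value 14+19=33
Best: $41.

$41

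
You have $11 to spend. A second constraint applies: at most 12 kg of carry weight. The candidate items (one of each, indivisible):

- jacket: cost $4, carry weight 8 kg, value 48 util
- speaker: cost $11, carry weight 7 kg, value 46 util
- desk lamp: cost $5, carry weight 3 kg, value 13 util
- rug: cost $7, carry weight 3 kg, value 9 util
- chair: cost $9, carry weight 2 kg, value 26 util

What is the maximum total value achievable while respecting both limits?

Feasible sets respecting both limits:
- jacket+desk lamp: cost 9, carry weight 11, value 61
- jacket+rug: cost 11, carry weight 11, value 57
- jacket: cost 4, carry weight 8, value 48
Best: 61 util.

61 util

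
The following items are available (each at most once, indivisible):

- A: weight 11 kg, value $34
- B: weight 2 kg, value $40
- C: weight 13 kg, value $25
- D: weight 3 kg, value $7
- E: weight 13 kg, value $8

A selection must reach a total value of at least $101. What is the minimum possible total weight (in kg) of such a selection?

Subsets with value ≥ 101, sorted by total weight:
- A+B+C+D: weight 29, value 106
- A+B+C+E: weight 39, value 107
- A+B+C+D+E: weight 42, value 114
Minimum weight: 29 kg.

29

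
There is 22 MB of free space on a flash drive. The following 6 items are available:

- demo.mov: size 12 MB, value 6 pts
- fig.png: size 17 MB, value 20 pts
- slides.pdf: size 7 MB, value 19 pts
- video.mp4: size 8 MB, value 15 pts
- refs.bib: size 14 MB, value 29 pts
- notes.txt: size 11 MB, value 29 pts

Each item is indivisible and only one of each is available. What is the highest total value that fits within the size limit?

Check high-value combinations within 22 MB:
- slides.pdf+notes.txt: size 7+11=18, value 19+29=48
- slides.pdf+refs.bib: size 7+14=21, value 19+29=48
- video.mp4+notes.txt: size 8+11=19, value 15+29=44
- video.mp4+refs.bib: size 8+14=22, value 15+29=44
- slides.pdf+video.mp4: size 7+8=15, value 19+15=34
Best: 48 pts.

48 pts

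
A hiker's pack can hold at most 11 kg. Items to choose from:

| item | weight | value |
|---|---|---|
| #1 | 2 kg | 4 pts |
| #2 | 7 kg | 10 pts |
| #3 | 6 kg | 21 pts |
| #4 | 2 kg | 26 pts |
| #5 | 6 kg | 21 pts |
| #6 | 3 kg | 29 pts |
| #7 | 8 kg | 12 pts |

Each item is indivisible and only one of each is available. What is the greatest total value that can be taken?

76 pts

Check high-value combinations within 11 kg:
- #3+#4+#6: weight 6+2+3=11, value 21+26+29=76
- #4+#5+#6: weight 2+6+3=11, value 26+21+29=76
- #1+#4+#6: weight 2+2+3=7, value 4+26+29=59
- #4+#6: weight 2+3=5, value 26+29=55
- #1+#3+#6: weight 2+6+3=11, value 4+21+29=54
Best: 76 pts.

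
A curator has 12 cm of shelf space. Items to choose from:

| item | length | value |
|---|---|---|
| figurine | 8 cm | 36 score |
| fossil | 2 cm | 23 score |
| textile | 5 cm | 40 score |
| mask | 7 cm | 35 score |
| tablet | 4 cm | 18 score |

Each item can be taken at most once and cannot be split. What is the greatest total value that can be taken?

81 score

Check high-value combinations within 12 cm:
- fossil+textile+tablet: length 2+5+4=11, value 23+40+18=81
- textile+mask: length 5+7=12, value 40+35=75
- fossil+textile: length 2+5=7, value 23+40=63
- figurine+fossil: length 8+2=10, value 36+23=59
Best: 81 score.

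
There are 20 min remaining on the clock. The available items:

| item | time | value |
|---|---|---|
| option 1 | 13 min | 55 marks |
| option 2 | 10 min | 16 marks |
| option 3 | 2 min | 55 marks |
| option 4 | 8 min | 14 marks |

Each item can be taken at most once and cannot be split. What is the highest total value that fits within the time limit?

110 marks

This is a 0/1 knapsack; check combinations near the capacity.
- option 1+option 3: time 13+2=15, value 55+55=110
- option 2+option 3+option 4: time 10+2+8=20, value 16+55+14=85
- option 2+option 3: time 10+2=12, value 16+55=71
- option 3+option 4: time 2+8=10, value 55+14=69
- option 3: time 2, value 55
Best: 110 marks.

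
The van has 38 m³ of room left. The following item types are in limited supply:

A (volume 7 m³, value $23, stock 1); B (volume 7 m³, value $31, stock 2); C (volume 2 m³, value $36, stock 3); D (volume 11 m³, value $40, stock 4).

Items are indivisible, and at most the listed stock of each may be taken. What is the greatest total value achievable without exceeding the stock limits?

Best selections within volume 38 and stock limits:
- 1×A + 2×B + 3×C + 1×D: volume 38, value 233
- 1×B + 3×C + 2×D: volume 35, value 219
- 1×A + 3×C + 2×D: volume 35, value 211
Best: $233.

$233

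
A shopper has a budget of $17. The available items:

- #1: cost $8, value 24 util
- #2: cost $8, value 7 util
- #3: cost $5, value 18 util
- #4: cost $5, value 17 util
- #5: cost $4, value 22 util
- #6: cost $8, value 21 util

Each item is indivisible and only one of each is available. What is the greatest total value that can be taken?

Check high-value combinations within $17:
- #1+#3+#5: cost 8+5+4=17, value 24+18+22=64
- #1+#4+#5: cost 8+5+4=17, value 24+17+22=63
- #3+#5+#6: cost 5+4+8=17, value 18+22+21=61
- #4+#5+#6: cost 5+4+8=17, value 17+22+21=60
Best: 64 util.

64 util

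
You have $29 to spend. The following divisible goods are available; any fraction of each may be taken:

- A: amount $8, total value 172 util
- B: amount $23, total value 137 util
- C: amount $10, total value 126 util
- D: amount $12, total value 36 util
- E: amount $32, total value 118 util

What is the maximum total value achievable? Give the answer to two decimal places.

363.52

Take in order of value per unit:
- A (172/8 per unit): all 8 → value 172, running total 172.00
- C (126/10 per unit): all 10 → value 126, running total 298.00
- B (137/23 per unit): 11 of 23 → value 11×137/23 = 65.5217, running total 363.52
Total 363.52.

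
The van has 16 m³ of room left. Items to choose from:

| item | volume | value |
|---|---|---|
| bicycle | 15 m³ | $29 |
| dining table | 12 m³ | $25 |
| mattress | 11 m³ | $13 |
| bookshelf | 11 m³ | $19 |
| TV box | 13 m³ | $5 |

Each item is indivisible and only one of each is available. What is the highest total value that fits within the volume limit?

This is a 0/1 knapsack; check combinations near the capacity.
- bicycle: volume 15, value 29
- dining table: volume 12, value 25
- bookshelf: volume 11, value 19
Best: $29.

$29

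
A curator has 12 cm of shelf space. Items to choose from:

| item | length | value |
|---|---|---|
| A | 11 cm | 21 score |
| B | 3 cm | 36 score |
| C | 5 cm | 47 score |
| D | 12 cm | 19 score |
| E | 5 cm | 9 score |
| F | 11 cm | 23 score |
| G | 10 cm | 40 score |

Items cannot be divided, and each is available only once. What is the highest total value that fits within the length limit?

83 score

This is a 0/1 knapsack; check combinations near the capacity.
- B+C: length 3+5=8, value 36+47=83
- C+E: length 5+5=10, value 47+9=56
- C: length 5, value 47
- B+E: length 3+5=8, value 36+9=45
- G: length 10, value 40
Best: 83 score.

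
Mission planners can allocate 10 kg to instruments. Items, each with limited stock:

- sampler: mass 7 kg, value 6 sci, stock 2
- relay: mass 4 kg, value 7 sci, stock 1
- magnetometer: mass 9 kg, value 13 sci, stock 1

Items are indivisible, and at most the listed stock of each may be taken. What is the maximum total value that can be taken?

Top feasible selections:
- 1×magnetometer: mass 9, value 13
- 1×relay: mass 4, value 7
Best: 13 sci.

13 sci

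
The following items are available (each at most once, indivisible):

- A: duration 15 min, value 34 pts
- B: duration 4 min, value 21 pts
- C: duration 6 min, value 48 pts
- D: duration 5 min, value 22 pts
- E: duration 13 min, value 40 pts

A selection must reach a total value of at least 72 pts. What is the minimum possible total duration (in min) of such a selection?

Subsets with value ≥ 72, sorted by total duration:
- B+C+D: duration 15, value 91
- C+E: duration 19, value 88
- A+C: duration 21, value 82
Minimum duration: 15 min.

15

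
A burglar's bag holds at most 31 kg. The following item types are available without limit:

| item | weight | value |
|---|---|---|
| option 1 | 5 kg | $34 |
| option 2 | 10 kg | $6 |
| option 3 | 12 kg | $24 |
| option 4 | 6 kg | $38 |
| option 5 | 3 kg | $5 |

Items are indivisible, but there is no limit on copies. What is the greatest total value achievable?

$208

Best value-per-unit is option 1 at 34/5; filling with it alone gives 6×34 = 204.
Optimal mix: 5×option 1 + 1×option 4 → weight 31, value 208.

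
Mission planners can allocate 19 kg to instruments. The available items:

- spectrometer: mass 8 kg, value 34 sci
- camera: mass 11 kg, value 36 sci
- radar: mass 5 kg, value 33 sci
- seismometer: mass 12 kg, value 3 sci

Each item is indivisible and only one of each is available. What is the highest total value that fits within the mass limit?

70 sci

This is a 0/1 knapsack; check combinations near the capacity.
- spectrometer+camera: mass 8+11=19, value 34+36=70
- camera+radar: mass 11+5=16, value 36+33=69
- spectrometer+radar: mass 8+5=13, value 34+33=67
Best: 70 sci.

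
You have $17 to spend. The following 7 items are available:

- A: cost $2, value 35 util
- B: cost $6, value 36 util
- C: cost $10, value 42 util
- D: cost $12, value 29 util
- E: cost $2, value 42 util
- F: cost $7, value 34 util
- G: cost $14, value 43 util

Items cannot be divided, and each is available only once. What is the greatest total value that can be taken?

This is a 0/1 knapsack; check combinations near the capacity.
- A+B+E+F: cost 2+6+2+7=17, value 35+36+42+34=147
- A+C+E: cost 2+10+2=14, value 35+42+42=119
- A+B+E: cost 2+6+2=10, value 35+36+42=113
- B+E+F: cost 6+2+7=15, value 36+42+34=112
- A+E+F: cost 2+2+7=11, value 35+42+34=111
Best: 147 util.

147 util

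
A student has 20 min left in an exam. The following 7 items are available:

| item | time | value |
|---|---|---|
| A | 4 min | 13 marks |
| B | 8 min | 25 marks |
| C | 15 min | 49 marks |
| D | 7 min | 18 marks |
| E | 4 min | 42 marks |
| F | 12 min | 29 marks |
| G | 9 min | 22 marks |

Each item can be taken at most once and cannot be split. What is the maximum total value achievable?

91 marks

Check high-value combinations within 20 min:
- C+E: time 15+4=19, value 49+42=91
- B+D+E: time 8+7+4=19, value 25+18+42=85
- A+E+F: time 4+4+12=20, value 13+42+29=84
- D+E+G: time 7+4+9=20, value 18+42+22=82
- A+B+E: time 4+8+4=16, value 13+25+42=80
Best: 91 marks.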